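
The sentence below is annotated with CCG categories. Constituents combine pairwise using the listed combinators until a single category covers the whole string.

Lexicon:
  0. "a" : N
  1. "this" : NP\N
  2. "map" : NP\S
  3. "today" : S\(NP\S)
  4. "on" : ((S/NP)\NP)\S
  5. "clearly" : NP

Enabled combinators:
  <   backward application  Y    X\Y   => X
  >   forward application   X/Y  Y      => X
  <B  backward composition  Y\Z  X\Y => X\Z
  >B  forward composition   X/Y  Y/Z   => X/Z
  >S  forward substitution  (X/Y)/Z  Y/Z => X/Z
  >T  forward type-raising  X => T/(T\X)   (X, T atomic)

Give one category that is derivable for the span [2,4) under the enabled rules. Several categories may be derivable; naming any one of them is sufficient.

S

[0,6] S   >
  [0,5] S/NP   <
    [0,2] NP   <
      [0,1] "a" : N
      [1,2] "this" : NP\N
    [2,5] (S/NP)\NP   <
      [2,4] S   <
        [2,3] "map" : NP\S
        [3,4] "today" : S\(NP\S)
      [4,5] "on" : ((S/NP)\NP)\S
  [5,6] "clearly" : NP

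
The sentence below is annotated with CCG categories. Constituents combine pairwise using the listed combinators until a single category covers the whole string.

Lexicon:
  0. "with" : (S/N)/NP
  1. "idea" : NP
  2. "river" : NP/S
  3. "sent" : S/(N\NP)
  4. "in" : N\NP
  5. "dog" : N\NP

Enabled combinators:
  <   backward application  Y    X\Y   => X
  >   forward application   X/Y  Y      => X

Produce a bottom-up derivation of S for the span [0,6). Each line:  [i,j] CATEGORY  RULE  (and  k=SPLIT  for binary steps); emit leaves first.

[0,1] (S/N)/NP  lex  "with"
[1,2] NP  lex  "idea"
[0,2] S/N  >  k=1
[2,3] NP/S  lex  "river"
[3,4] S/(N\NP)  lex  "sent"
[4,5] N\NP  lex  "in"
[3,5] S  >  k=4
[2,5] NP  >  k=3
[5,6] N\NP  lex  "dog"
[2,6] N  <  k=5
[0,6] S  >  k=2

[0,6] S   >
  [0,2] S/N   >
    [0,1] "with" : (S/N)/NP
    [1,2] "idea" : NP
  [2,6] N   <
    [2,5] NP   >
      [2,3] "river" : NP/S
      [3,5] S   >
        [3,4] "sent" : S/(N\NP)
        [4,5] "in" : N\NP
    [5,6] "dog" : N\NP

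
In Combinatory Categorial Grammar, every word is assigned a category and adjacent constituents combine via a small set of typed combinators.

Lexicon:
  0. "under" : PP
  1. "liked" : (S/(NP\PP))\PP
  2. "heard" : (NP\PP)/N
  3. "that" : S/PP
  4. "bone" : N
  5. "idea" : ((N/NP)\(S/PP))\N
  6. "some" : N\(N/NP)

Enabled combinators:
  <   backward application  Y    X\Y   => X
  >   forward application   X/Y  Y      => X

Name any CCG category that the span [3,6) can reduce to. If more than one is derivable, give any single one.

N/NP

[0,7] S   >
  [0,2] S/(NP\PP)   <
    [0,1] "under" : PP
    [1,2] "liked" : (S/(NP\PP))\PP
  [2,7] NP\PP   >
    [2,3] "heard" : (NP\PP)/N
    [3,7] N   <
      [3,6] N/NP   <
        [3,4] "that" : S/PP
        [4,6] (N/NP)\(S/PP)   <
          [4,5] "bone" : N
          [5,6] "idea" : ((N/NP)\(S/PP))\N
      [6,7] "some" : N\(N/NP)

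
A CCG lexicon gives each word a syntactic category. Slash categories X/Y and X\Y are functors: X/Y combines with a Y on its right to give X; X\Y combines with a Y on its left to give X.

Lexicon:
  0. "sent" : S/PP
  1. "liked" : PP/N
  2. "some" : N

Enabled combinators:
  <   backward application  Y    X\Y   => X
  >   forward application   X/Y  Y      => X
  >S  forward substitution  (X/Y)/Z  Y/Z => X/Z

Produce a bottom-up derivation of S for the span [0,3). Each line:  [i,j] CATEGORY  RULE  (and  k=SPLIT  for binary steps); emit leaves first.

[0,3] S   >
  [0,1] "sent" : S/PP
  [1,3] PP   >
    [1,2] "liked" : PP/N
    [2,3] "some" : N

[0,1] S/PP  lex  "sent"
[1,2] PP/N  lex  "liked"
[2,3] N  lex  "some"
[1,3] PP  >  k=2
[0,3] S  >  k=1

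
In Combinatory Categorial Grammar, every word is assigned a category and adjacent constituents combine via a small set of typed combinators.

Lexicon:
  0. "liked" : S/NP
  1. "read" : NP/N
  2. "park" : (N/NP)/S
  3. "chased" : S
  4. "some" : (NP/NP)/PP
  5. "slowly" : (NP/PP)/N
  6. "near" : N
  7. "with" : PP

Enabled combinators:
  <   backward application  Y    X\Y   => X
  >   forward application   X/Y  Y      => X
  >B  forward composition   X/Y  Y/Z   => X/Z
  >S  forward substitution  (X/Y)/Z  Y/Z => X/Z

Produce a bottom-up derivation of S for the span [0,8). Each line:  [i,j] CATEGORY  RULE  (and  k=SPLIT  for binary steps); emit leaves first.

[0,1] S/NP  lex  "liked"
[1,2] NP/N  lex  "read"
[0,2] S/N  >B  k=1
[2,3] (N/NP)/S  lex  "park"
[3,4] S  lex  "chased"
[2,4] N/NP  >  k=3
[4,5] (NP/NP)/PP  lex  "some"
[5,6] (NP/PP)/N  lex  "slowly"
[6,7] N  lex  "near"
[5,7] NP/PP  >  k=6
[4,7] NP/PP  >S  k=5
[7,8] PP  lex  "with"
[4,8] NP  >  k=7
[2,8] N  >  k=4
[0,8] S  >  k=2

[0,8] S   >
  [0,2] S/N   >B
    [0,1] "liked" : S/NP
    [1,2] "read" : NP/N
  [2,8] N   >
    [2,4] N/NP   >
      [2,3] "park" : (N/NP)/S
      [3,4] "chased" : S
    [4,8] NP   >
      [4,7] NP/PP   >S
        [4,5] "some" : (NP/NP)/PP
        [5,7] NP/PP   >
          [5,6] "slowly" : (NP/PP)/N
          [6,7] "near" : N
      [7,8] "with" : PP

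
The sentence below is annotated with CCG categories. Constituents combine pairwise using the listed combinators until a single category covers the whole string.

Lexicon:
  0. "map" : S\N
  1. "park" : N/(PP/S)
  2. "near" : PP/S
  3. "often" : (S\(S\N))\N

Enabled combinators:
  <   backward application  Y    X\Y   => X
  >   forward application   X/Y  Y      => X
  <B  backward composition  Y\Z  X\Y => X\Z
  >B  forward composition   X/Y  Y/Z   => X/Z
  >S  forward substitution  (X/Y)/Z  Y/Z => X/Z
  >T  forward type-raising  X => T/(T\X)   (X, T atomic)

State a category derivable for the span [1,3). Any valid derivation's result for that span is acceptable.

[0,4] S   <
  [0,1] "map" : S\N
  [1,4] S\(S\N)   <
    [1,3] N   >
      [1,2] "park" : N/(PP/S)
      [2,3] "near" : PP/S
    [3,4] "often" : (S\(S\N))\N

N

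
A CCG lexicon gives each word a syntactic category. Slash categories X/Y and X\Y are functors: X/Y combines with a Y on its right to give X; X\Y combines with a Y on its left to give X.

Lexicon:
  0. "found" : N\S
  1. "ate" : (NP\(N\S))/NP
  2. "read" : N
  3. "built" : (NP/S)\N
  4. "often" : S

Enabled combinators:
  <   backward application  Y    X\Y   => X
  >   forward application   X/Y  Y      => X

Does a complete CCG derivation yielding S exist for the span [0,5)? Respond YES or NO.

N\S (NP\(N\S))/NP N (NP/S)\N S
CKY chart[0,5] = {NP}; S ∉ chart

NO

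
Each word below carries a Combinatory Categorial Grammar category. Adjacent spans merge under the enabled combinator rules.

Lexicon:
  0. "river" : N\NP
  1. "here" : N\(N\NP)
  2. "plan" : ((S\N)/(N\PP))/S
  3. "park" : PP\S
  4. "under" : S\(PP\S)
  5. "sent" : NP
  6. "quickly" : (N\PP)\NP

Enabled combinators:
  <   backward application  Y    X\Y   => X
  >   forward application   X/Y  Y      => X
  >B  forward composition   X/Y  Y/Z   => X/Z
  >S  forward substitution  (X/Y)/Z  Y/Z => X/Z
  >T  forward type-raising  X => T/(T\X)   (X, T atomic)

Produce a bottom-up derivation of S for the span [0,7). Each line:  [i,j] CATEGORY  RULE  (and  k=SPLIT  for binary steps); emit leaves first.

[0,7] S   <
  [0,2] N   <
    [0,1] "river" : N\NP
    [1,2] "here" : N\(N\NP)
  [2,7] S\N   >
    [2,5] (S\N)/(N\PP)   >
      [2,3] "plan" : ((S\N)/(N\PP))/S
      [3,5] S   <
        [3,4] "park" : PP\S
        [4,5] "under" : S\(PP\S)
    [5,7] N\PP   <
      [5,6] "sent" : NP
      [6,7] "quickly" : (N\PP)\NP

[0,1] N\NP  lex  "river"
[1,2] N\(N\NP)  lex  "here"
[0,2] N  <  k=1
[2,3] ((S\N)/(N\PP))/S  lex  "plan"
[3,4] PP\S  lex  "park"
[4,5] S\(PP\S)  lex  "under"
[3,5] S  <  k=4
[2,5] (S\N)/(N\PP)  >  k=3
[5,6] NP  lex  "sent"
[6,7] (N\PP)\NP  lex  "quickly"
[5,7] N\PP  <  k=6
[2,7] S\N  >  k=5
[0,7] S  <  k=2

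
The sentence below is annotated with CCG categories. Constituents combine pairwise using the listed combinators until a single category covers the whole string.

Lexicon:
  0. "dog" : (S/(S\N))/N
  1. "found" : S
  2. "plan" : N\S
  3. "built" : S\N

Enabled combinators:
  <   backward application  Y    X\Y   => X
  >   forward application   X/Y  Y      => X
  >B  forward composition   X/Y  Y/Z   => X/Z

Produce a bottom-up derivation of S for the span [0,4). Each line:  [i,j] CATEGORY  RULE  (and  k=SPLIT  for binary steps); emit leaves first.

[0,4] S   >
  [0,3] S/(S\N)   >
    [0,1] "dog" : (S/(S\N))/N
    [1,3] N   <
      [1,2] "found" : S
      [2,3] "plan" : N\S
  [3,4] "built" : S\N

[0,1] (S/(S\N))/N  lex  "dog"
[1,2] S  lex  "found"
[2,3] N\S  lex  "plan"
[1,3] N  <  k=2
[0,3] S/(S\N)  >  k=1
[3,4] S\N  lex  "built"
[0,4] S  >  k=3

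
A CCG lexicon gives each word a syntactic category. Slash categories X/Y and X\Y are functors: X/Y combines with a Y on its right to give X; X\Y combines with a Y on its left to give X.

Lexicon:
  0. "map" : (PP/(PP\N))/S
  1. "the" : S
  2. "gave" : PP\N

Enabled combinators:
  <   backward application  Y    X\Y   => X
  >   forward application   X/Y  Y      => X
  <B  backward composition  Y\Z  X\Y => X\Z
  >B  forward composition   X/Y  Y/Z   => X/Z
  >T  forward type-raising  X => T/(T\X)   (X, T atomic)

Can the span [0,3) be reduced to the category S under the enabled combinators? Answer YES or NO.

NO

(PP/(PP\N))/S S PP\N
CKY chart[0,3] = {N/(N\PP), NP/(NP\PP), PP, PP/(PP\PP), S/(S\PP)}; S ∉ chart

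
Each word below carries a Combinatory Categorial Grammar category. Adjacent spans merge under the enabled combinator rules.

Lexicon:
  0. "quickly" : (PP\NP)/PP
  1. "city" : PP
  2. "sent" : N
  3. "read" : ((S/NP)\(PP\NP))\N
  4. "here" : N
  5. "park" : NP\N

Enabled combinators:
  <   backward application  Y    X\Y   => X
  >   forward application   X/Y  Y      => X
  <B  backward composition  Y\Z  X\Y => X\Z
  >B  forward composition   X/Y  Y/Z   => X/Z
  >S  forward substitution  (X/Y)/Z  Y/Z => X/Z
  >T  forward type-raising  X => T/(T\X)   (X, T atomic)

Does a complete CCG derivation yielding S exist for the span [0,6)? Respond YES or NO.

YES

[0,6] S   >
  [0,4] S/NP   <
    [0,2] PP\NP   >
      [0,1] "quickly" : (PP\NP)/PP
      [1,2] "city" : PP
    [2,4] (S/NP)\(PP\NP)   <
      [2,3] "sent" : N
      [3,4] "read" : ((S/NP)\(PP\NP))\N
  [4,6] NP   >
    [4,5] NP/(NP\N)   >T
      [4,5] "here" : N
    [5,6] "park" : NP\N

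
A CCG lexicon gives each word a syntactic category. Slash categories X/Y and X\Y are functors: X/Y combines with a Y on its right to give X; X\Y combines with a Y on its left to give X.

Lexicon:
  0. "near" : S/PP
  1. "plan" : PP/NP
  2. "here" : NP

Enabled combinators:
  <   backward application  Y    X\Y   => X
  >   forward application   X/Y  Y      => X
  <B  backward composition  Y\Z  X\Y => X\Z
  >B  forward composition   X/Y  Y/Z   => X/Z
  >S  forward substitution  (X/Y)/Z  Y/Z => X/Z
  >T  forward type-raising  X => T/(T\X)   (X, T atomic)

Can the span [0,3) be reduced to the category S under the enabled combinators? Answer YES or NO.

[0,3] S   >
  [0,1] "near" : S/PP
  [1,3] PP   >
    [1,2] "plan" : PP/NP
    [2,3] "here" : NP

YES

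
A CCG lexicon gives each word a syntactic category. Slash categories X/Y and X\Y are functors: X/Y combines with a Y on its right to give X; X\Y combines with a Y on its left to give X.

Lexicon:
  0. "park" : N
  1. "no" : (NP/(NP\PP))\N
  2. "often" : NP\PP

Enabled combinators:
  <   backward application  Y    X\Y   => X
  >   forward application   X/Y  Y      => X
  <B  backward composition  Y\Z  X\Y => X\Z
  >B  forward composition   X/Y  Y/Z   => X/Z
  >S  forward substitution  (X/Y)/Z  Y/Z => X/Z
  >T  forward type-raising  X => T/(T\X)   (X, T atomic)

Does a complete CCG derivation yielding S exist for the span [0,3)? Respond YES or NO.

N (NP/(NP\PP))\N NP\PP
CKY chart[0,3] = {N/(N\NP), NP, NP/(NP\NP), PP/(PP\NP), S/(S\NP)}; S ∉ chart

NO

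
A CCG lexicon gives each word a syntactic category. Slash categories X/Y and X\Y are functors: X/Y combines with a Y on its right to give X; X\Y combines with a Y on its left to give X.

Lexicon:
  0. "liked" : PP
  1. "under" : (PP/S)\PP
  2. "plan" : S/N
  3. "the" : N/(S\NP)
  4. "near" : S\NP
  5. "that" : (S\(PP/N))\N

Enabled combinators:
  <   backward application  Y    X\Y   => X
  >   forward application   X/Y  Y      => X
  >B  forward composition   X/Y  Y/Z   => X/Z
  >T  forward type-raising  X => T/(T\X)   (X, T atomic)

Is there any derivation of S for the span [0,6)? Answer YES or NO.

[0,6] S   <
  [0,3] PP/N   >B
    [0,2] PP/S   <
      [0,1] "liked" : PP
      [1,2] "under" : (PP/S)\PP
    [2,3] "plan" : S/N
  [3,6] S\(PP/N)   <
    [3,5] N   >
      [3,4] "the" : N/(S\NP)
      [4,5] "near" : S\NP
    [5,6] "that" : (S\(PP/N))\N

YES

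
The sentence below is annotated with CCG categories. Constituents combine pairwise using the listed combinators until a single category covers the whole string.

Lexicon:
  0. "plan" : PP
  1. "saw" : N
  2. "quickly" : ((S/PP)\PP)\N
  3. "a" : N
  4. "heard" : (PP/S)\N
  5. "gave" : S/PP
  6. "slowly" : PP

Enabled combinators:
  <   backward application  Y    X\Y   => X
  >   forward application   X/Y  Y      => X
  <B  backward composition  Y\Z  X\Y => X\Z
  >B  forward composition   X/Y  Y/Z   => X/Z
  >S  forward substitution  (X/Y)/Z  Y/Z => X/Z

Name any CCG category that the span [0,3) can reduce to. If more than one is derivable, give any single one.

[0,7] S   >
  [0,3] S/PP   <
    [0,1] "plan" : PP
    [1,3] (S/PP)\PP   <
      [1,2] "saw" : N
      [2,3] "quickly" : ((S/PP)\PP)\N
  [3,7] PP   >
    [3,5] PP/S   <
      [3,4] "a" : N
      [4,5] "heard" : (PP/S)\N
    [5,7] S   >
      [5,6] "gave" : S/PP
      [6,7] "slowly" : PP

S/PP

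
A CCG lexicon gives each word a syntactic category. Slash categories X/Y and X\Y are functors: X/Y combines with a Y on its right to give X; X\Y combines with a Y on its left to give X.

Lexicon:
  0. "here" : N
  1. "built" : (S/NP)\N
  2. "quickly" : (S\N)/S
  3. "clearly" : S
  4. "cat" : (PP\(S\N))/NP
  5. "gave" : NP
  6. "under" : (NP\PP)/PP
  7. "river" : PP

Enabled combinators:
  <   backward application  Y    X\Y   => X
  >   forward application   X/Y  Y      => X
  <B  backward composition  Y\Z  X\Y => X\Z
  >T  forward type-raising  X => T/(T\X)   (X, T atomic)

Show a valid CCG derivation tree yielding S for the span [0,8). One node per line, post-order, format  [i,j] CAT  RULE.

[0,1] N  lex  "here"
[1,2] (S/NP)\N  lex  "built"
[0,2] S/NP  <  k=1
[2,3] (S\N)/S  lex  "quickly"
[3,4] S  lex  "clearly"
[2,4] S\N  >  k=3
[4,5] (PP\(S\N))/NP  lex  "cat"
[5,6] NP  lex  "gave"
[4,6] PP\(S\N)  >  k=5
[2,6] PP  <  k=4
[6,7] (NP\PP)/PP  lex  "under"
[7,8] PP  lex  "river"
[6,8] NP\PP  >  k=7
[2,8] NP  <  k=6
[0,8] S  >  k=2

[0,8] S   >
  [0,2] S/NP   <
    [0,1] "here" : N
    [1,2] "built" : (S/NP)\N
  [2,8] NP   <
    [2,6] PP   <
      [2,4] S\N   >
        [2,3] "quickly" : (S\N)/S
        [3,4] "clearly" : S
      [4,6] PP\(S\N)   >
        [4,5] "cat" : (PP\(S\N))/NP
        [5,6] "gave" : NP
    [6,8] NP\PP   >
      [6,7] "under" : (NP\PP)/PP
      [7,8] "river" : PP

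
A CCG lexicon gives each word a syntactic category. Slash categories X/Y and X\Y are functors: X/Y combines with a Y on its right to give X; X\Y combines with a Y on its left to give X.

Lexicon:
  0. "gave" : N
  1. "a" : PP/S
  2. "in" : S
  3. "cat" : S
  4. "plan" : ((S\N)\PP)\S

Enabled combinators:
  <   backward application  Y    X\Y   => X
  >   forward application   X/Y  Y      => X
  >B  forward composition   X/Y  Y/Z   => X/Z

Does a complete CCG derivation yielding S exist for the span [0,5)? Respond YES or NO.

YES

[0,5] S   <
  [0,1] "gave" : N
  [1,5] S\N   <
    [1,3] PP   >
      [1,2] "a" : PP/S
      [2,3] "in" : S
    [3,5] (S\N)\PP   <
      [3,4] "cat" : S
      [4,5] "plan" : ((S\N)\PP)\S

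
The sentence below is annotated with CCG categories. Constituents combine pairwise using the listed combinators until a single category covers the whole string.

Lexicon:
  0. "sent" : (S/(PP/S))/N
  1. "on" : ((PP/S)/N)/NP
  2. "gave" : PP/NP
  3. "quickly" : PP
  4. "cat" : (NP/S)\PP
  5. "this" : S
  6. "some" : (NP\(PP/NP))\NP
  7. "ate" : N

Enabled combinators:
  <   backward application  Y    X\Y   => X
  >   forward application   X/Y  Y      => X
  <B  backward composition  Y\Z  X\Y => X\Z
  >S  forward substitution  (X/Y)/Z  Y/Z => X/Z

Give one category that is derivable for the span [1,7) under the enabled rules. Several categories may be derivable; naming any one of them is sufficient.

[0,8] S   >
  [0,7] S/N   >S
    [0,1] "sent" : (S/(PP/S))/N
    [1,7] (PP/S)/N   >
      [1,2] "on" : ((PP/S)/N)/NP
      [2,7] NP   <
        [2,3] "gave" : PP/NP
        [3,7] NP\(PP/NP)   <
          [3,6] NP   >
            [3,5] NP/S   <
              [3,4] "quickly" : PP
              [4,5] "cat" : (NP/S)\PP
            [5,6] "this" : S
          [6,7] "some" : (NP\(PP/NP))\NP
  [7,8] "ate" : N

(PP/S)/N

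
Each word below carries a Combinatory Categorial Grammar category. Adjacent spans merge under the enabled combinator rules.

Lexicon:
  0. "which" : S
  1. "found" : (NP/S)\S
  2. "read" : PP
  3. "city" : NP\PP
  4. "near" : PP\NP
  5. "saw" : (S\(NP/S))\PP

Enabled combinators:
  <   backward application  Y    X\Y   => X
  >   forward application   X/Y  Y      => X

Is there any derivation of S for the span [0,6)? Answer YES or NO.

YES

[0,6] S   <
  [0,2] NP/S   <
    [0,1] "which" : S
    [1,2] "found" : (NP/S)\S
  [2,6] S\(NP/S)   <
    [2,5] PP   <
      [2,4] NP   <
        [2,3] "read" : PP
        [3,4] "city" : NP\PP
      [4,5] "near" : PP\NP
    [5,6] "saw" : (S\(NP/S))\PP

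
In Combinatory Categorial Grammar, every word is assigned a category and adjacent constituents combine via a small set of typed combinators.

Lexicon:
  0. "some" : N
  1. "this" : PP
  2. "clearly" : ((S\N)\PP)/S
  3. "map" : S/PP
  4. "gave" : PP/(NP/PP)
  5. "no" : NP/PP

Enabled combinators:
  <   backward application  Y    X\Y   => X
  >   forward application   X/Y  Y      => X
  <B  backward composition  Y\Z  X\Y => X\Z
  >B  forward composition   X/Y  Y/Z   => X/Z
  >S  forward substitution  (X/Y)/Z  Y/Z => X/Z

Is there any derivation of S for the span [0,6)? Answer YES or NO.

[0,6] S   <
  [0,1] "some" : N
  [1,6] S\N   <
    [1,2] "this" : PP
    [2,6] (S\N)\PP   >
      [2,3] "clearly" : ((S\N)\PP)/S
      [3,6] S   >
        [3,4] "map" : S/PP
        [4,6] PP   >
          [4,5] "gave" : PP/(NP/PP)
          [5,6] "no" : NP/PP

YES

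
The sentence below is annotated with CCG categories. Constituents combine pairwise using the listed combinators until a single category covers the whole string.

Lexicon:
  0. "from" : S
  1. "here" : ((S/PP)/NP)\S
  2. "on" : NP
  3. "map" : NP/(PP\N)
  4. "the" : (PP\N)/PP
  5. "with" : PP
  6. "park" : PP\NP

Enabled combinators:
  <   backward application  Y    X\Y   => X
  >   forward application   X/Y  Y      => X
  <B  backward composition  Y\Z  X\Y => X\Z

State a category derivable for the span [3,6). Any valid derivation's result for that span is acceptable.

NP

[0,7] S   >
  [0,3] S/PP   >
    [0,2] (S/PP)/NP   <
      [0,1] "from" : S
      [1,2] "here" : ((S/PP)/NP)\S
    [2,3] "on" : NP
  [3,7] PP   <
    [3,6] NP   >
      [3,4] "map" : NP/(PP\N)
      [4,6] PP\N   >
        [4,5] "the" : (PP\N)/PP
        [5,6] "with" : PP
    [6,7] "park" : PP\NP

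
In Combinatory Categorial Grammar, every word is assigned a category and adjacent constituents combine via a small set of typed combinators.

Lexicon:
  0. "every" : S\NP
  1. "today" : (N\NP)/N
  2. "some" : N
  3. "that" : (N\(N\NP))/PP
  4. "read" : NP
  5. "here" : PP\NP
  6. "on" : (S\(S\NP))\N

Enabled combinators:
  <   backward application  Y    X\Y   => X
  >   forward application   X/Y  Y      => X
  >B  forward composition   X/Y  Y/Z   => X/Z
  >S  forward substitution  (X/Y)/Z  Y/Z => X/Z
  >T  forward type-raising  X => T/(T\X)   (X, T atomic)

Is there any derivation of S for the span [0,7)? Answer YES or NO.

[0,7] S   <
  [0,1] "every" : S\NP
  [1,7] S\(S\NP)   <
    [1,6] N   <
      [1,3] N\NP   >
        [1,2] "today" : (N\NP)/N
        [2,3] "some" : N
      [3,6] N\(N\NP)   >
        [3,4] "that" : (N\(N\NP))/PP
        [4,6] PP   <
          [4,5] "read" : NP
          [5,6] "here" : PP\NP
    [6,7] "on" : (S\(S\NP))\N

YES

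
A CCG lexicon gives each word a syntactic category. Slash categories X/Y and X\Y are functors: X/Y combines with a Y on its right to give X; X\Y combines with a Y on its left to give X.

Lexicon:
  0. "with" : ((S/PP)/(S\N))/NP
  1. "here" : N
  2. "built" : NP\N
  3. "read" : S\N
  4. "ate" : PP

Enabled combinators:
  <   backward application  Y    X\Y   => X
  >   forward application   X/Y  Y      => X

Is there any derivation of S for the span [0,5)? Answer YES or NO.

[0,5] S   >
  [0,4] S/PP   >
    [0,3] (S/PP)/(S\N)   >
      [0,1] "with" : ((S/PP)/(S\N))/NP
      [1,3] NP   <
        [1,2] "here" : N
        [2,3] "built" : NP\N
    [3,4] "read" : S\N
  [4,5] "ate" : PP

YES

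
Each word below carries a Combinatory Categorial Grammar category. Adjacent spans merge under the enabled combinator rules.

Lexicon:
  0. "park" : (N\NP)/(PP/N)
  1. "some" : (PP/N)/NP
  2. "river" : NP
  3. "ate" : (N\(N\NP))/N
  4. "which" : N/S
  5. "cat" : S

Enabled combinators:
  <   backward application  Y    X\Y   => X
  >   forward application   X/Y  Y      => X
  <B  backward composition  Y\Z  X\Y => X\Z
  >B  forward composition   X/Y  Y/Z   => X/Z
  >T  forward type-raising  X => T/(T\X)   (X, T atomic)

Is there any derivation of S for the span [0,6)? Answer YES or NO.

NO

(N\NP)/(PP/N) (PP/N)/NP NP (N\(N\NP))/N N/S S
CKY chart[0,6] = {N, N/(N\N), NP/(NP\N), PP/(PP\N), S/(S\N)}; S ∉ chart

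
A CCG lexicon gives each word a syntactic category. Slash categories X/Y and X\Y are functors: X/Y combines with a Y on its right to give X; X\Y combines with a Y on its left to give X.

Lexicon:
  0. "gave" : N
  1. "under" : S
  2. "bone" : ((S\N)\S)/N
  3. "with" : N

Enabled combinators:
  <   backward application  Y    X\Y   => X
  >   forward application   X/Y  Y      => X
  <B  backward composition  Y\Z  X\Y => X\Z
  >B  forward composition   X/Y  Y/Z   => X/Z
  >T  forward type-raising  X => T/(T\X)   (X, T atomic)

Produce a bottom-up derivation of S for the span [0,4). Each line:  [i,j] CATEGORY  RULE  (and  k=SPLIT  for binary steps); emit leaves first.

[0,4] S   >
  [0,1] S/(S\N)   >T
    [0,1] "gave" : N
  [1,4] S\N   <
    [1,2] "under" : S
    [2,4] (S\N)\S   >
      [2,3] "bone" : ((S\N)\S)/N
      [3,4] "with" : N

[0,1] N  lex  "gave"
[0,1] S/(S\N)  >T
[1,2] S  lex  "under"
[2,3] ((S\N)\S)/N  lex  "bone"
[3,4] N  lex  "with"
[2,4] (S\N)\S  >  k=3
[1,4] S\N  <  k=2
[0,4] S  >  k=1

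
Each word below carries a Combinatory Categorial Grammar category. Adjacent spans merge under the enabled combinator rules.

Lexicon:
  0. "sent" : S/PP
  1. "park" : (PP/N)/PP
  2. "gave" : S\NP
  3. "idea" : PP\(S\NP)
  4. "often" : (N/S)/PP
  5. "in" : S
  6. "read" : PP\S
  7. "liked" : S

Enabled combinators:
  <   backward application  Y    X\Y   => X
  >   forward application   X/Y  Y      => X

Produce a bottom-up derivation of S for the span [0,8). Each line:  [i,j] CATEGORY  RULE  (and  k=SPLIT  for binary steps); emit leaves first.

[0,8] S   >
  [0,1] "sent" : S/PP
  [1,8] PP   >
    [1,4] PP/N   >
      [1,2] "park" : (PP/N)/PP
      [2,4] PP   <
        [2,3] "gave" : S\NP
        [3,4] "idea" : PP\(S\NP)
    [4,8] N   >
      [4,7] N/S   >
        [4,5] "often" : (N/S)/PP
        [5,7] PP   <
          [5,6] "in" : S
          [6,7] "read" : PP\S
      [7,8] "liked" : S

[0,1] S/PP  lex  "sent"
[1,2] (PP/N)/PP  lex  "park"
[2,3] S\NP  lex  "gave"
[3,4] PP\(S\NP)  lex  "idea"
[2,4] PP  <  k=3
[1,4] PP/N  >  k=2
[4,5] (N/S)/PP  lex  "often"
[5,6] S  lex  "in"
[6,7] PP\S  lex  "read"
[5,7] PP  <  k=6
[4,7] N/S  >  k=5
[7,8] S  lex  "liked"
[4,8] N  >  k=7
[1,8] PP  >  k=4
[0,8] S  >  k=1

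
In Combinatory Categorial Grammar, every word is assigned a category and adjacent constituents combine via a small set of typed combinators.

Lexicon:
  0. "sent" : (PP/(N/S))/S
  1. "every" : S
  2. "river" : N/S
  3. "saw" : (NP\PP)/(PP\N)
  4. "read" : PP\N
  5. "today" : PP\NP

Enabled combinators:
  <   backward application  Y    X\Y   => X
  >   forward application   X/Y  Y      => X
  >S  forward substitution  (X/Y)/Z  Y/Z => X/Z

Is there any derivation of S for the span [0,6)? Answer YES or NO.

NO

(PP/(N/S))/S S N/S (NP\PP)/(PP\N) PP\N PP\NP
CKY chart[0,6] = {PP}; S ∉ chart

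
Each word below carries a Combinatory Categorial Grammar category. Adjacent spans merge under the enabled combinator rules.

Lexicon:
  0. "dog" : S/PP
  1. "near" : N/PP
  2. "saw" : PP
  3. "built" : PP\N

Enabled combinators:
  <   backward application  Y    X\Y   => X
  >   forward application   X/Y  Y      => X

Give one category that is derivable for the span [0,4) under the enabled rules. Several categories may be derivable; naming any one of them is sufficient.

[0,4] S   >
  [0,1] "dog" : S/PP
  [1,4] PP   <
    [1,3] N   >
      [1,2] "near" : N/PP
      [2,3] "saw" : PP
    [3,4] "built" : PP\N

S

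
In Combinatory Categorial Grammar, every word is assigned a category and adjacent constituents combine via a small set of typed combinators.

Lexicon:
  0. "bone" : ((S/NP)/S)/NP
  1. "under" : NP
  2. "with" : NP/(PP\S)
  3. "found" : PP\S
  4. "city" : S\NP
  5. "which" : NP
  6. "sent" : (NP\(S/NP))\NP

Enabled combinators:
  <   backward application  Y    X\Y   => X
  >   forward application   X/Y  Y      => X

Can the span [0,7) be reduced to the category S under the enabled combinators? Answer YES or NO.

NO

((S/NP)/S)/NP NP NP/(PP\S) PP\S S\NP NP (NP\(S/NP))\NP
CKY chart[0,7] = {NP}; S ∉ chart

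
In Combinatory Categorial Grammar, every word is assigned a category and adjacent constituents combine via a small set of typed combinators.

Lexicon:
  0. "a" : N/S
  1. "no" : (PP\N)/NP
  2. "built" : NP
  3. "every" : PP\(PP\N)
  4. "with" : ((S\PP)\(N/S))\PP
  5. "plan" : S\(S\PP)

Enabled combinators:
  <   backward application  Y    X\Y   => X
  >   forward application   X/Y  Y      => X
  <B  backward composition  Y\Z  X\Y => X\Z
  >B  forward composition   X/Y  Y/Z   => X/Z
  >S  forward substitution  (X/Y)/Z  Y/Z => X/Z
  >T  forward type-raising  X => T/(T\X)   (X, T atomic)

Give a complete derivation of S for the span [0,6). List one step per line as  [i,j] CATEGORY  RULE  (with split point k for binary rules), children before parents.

[0,6] S   <
  [0,5] S\PP   <
    [0,1] "a" : N/S
    [1,5] (S\PP)\(N/S)   <
      [1,4] PP   <
        [1,3] PP\N   >
          [1,2] "no" : (PP\N)/NP
          [2,3] "built" : NP
        [3,4] "every" : PP\(PP\N)
      [4,5] "with" : ((S\PP)\(N/S))\PP
  [5,6] "plan" : S\(S\PP)

[0,1] N/S  lex  "a"
[1,2] (PP\N)/NP  lex  "no"
[2,3] NP  lex  "built"
[1,3] PP\N  >  k=2
[3,4] PP\(PP\N)  lex  "every"
[1,4] PP  <  k=3
[4,5] ((S\PP)\(N/S))\PP  lex  "with"
[1,5] (S\PP)\(N/S)  <  k=4
[0,5] S\PP  <  k=1
[5,6] S\(S\PP)  lex  "plan"
[0,6] S  <  k=5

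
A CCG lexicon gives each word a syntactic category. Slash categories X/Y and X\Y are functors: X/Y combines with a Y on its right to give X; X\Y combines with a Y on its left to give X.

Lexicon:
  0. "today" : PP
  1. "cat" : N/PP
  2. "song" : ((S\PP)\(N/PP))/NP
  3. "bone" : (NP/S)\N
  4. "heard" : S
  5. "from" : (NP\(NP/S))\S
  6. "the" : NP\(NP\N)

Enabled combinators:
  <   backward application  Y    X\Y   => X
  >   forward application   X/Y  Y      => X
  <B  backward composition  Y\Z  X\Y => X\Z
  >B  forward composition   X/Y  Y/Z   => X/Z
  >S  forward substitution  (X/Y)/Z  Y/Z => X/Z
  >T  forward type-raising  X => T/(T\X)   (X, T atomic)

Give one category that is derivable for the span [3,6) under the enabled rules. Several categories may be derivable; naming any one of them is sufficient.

NP\N

[0,7] S   <
  [0,1] "today" : PP
  [1,7] S\PP   <
    [1,2] "cat" : N/PP
    [2,7] (S\PP)\(N/PP)   >
      [2,3] "song" : ((S\PP)\(N/PP))/NP
      [3,7] NP   <
        [3,6] NP\N   <B
          [3,4] "bone" : (NP/S)\N
          [4,6] NP\(NP/S)   <
            [4,5] "heard" : S
            [5,6] "from" : (NP\(NP/S))\S
        [6,7] "the" : NP\(NP\N)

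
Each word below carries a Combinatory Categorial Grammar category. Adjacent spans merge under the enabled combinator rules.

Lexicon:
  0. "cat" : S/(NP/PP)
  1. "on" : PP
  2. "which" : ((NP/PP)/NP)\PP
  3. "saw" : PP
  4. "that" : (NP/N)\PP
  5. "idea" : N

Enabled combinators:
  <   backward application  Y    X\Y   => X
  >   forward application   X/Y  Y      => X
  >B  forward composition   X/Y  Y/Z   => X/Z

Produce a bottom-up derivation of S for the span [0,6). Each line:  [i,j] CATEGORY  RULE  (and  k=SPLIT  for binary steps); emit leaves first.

[0,1] S/(NP/PP)  lex  "cat"
[1,2] PP  lex  "on"
[2,3] ((NP/PP)/NP)\PP  lex  "which"
[1,3] (NP/PP)/NP  <  k=2
[3,4] PP  lex  "saw"
[4,5] (NP/N)\PP  lex  "that"
[3,5] NP/N  <  k=4
[5,6] N  lex  "idea"
[3,6] NP  >  k=5
[1,6] NP/PP  >  k=3
[0,6] S  >  k=1

[0,6] S   >
  [0,1] "cat" : S/(NP/PP)
  [1,6] NP/PP   >
    [1,3] (NP/PP)/NP   <
      [1,2] "on" : PP
      [2,3] "which" : ((NP/PP)/NP)\PP
    [3,6] NP   >
      [3,5] NP/N   <
        [3,4] "saw" : PP
        [4,5] "that" : (NP/N)\PP
      [5,6] "idea" : N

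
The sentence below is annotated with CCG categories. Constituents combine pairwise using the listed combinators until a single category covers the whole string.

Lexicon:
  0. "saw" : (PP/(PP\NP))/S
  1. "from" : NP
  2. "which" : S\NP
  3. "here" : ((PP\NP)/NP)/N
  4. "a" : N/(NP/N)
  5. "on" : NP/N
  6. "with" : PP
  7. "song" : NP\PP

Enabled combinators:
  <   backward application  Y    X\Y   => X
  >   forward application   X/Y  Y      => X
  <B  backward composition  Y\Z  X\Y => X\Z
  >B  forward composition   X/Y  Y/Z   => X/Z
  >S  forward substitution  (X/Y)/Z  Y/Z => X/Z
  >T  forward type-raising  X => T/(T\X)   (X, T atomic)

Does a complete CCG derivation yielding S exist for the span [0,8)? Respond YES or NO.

NO

(PP/(PP\NP))/S NP S\NP ((PP\NP)/NP)/N N/(NP/N) NP/N PP NP\PP
CKY chart[0,8] = {N/(N\PP), NP/(NP\PP), PP, PP/(NP\NP), PP/(PP\PP), S/(S\PP)}; S ∉ chart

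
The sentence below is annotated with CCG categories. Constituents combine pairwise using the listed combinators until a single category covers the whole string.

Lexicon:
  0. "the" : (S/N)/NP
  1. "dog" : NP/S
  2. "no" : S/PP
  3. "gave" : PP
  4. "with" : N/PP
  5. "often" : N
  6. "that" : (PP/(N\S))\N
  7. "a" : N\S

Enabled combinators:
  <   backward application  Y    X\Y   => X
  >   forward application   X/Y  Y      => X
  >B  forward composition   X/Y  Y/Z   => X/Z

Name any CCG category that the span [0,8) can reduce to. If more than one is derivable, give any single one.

S

[0,8] S   >
  [0,4] S/N   >
    [0,1] "the" : (S/N)/NP
    [1,4] NP   >
      [1,2] "dog" : NP/S
      [2,4] S   >
        [2,3] "no" : S/PP
        [3,4] "gave" : PP
  [4,8] N   >
    [4,5] "with" : N/PP
    [5,8] PP   >
      [5,7] PP/(N\S)   <
        [5,6] "often" : N
        [6,7] "that" : (PP/(N\S))\N
      [7,8] "a" : N\S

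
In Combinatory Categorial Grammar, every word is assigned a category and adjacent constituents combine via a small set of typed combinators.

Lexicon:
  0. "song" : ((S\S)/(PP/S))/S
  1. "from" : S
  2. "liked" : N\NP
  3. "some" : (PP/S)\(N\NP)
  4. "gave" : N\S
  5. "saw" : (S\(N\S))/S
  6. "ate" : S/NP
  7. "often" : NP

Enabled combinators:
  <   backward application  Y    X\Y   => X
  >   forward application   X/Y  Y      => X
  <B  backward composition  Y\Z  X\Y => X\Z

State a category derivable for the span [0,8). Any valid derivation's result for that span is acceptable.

S

[0,8] S   <
  [0,5] N\S   <B
    [0,4] S\S   >
      [0,2] (S\S)/(PP/S)   >
        [0,1] "song" : ((S\S)/(PP/S))/S
        [1,2] "from" : S
      [2,4] PP/S   <
        [2,3] "liked" : N\NP
        [3,4] "some" : (PP/S)\(N\NP)
    [4,5] "gave" : N\S
  [5,8] S\(N\S)   >
    [5,6] "saw" : (S\(N\S))/S
    [6,8] S   >
      [6,7] "ate" : S/NP
      [7,8] "often" : NP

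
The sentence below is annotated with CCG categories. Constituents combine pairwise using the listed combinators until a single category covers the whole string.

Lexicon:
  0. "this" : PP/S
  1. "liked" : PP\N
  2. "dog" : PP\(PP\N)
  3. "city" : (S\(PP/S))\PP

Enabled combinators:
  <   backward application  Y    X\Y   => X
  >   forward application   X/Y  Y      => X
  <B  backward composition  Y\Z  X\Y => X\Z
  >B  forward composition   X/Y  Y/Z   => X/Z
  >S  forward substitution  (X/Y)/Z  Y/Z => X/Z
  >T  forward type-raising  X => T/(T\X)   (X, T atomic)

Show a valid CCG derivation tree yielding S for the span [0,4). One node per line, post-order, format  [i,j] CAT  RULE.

[0,1] PP/S  lex  "this"
[1,2] PP\N  lex  "liked"
[2,3] PP\(PP\N)  lex  "dog"
[1,3] PP  <  k=2
[3,4] (S\(PP/S))\PP  lex  "city"
[1,4] S\(PP/S)  <  k=3
[0,4] S  <  k=1

[0,4] S   <
  [0,1] "this" : PP/S
  [1,4] S\(PP/S)   <
    [1,3] PP   <
      [1,2] "liked" : PP\N
      [2,3] "dog" : PP\(PP\N)
    [3,4] "city" : (S\(PP/S))\PP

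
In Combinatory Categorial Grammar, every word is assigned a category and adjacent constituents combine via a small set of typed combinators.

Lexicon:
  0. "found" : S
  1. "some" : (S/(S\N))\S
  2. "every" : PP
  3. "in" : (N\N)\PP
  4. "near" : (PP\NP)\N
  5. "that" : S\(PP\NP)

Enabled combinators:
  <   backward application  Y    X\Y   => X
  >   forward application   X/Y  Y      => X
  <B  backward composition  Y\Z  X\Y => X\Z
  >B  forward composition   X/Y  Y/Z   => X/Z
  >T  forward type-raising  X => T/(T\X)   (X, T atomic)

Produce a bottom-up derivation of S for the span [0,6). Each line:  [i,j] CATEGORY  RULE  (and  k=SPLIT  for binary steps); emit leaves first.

[0,6] S   >
  [0,2] S/(S\N)   <
    [0,1] "found" : S
    [1,2] "some" : (S/(S\N))\S
  [2,6] S\N   <B
    [2,4] N\N   <
      [2,3] "every" : PP
      [3,4] "in" : (N\N)\PP
    [4,6] S\N   <B
      [4,5] "near" : (PP\NP)\N
      [5,6] "that" : S\(PP\NP)

[0,1] S  lex  "found"
[1,2] (S/(S\N))\S  lex  "some"
[0,2] S/(S\N)  <  k=1
[2,3] PP  lex  "every"
[3,4] (N\N)\PP  lex  "in"
[2,4] N\N  <  k=3
[4,5] (PP\NP)\N  lex  "near"
[5,6] S\(PP\NP)  lex  "that"
[4,6] S\N  <B  k=5
[2,6] S\N  <B  k=4
[0,6] S  >  k=2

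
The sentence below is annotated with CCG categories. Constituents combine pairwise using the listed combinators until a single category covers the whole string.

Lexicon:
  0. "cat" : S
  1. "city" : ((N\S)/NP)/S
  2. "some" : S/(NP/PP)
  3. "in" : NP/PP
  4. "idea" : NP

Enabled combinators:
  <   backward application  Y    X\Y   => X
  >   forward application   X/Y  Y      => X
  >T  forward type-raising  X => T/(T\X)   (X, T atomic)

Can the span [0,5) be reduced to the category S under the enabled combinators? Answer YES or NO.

S ((N\S)/NP)/S S/(NP/PP) NP/PP NP
CKY chart[0,5] = {N, N/(N\N), NP/(NP\N), PP/(PP\N), S/(S\N)}; S ∉ chart

NO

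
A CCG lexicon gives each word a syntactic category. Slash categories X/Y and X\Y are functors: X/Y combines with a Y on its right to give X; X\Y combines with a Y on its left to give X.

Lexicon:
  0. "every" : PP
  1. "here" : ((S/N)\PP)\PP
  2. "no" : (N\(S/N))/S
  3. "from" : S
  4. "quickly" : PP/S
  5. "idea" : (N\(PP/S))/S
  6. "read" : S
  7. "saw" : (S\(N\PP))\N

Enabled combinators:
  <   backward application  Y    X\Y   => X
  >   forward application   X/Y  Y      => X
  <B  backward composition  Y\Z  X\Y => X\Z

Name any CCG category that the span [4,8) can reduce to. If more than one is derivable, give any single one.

S\(N\PP)

[0,8] S   <
  [0,4] N\PP   <B
    [0,2] (S/N)\PP   <
      [0,1] "every" : PP
      [1,2] "here" : ((S/N)\PP)\PP
    [2,4] N\(S/N)   >
      [2,3] "no" : (N\(S/N))/S
      [3,4] "from" : S
  [4,8] S\(N\PP)   <
    [4,7] N   <
      [4,5] "quickly" : PP/S
      [5,7] N\(PP/S)   >
        [5,6] "idea" : (N\(PP/S))/S
        [6,7] "read" : S
    [7,8] "saw" : (S\(N\PP))\N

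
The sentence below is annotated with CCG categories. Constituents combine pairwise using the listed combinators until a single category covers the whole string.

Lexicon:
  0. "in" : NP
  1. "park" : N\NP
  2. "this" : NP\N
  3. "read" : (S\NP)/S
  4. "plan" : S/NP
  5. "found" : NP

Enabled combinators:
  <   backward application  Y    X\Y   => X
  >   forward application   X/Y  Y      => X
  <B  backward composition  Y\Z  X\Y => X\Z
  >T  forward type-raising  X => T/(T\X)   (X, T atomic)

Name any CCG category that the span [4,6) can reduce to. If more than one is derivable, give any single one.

S

[0,6] S   <
  [0,1] "in" : NP
  [1,6] S\NP   <B
    [1,3] NP\NP   <B
      [1,2] "park" : N\NP
      [2,3] "this" : NP\N
    [3,6] S\NP   >
      [3,4] "read" : (S\NP)/S
      [4,6] S   >
        [4,5] "plan" : S/NP
        [5,6] "found" : NP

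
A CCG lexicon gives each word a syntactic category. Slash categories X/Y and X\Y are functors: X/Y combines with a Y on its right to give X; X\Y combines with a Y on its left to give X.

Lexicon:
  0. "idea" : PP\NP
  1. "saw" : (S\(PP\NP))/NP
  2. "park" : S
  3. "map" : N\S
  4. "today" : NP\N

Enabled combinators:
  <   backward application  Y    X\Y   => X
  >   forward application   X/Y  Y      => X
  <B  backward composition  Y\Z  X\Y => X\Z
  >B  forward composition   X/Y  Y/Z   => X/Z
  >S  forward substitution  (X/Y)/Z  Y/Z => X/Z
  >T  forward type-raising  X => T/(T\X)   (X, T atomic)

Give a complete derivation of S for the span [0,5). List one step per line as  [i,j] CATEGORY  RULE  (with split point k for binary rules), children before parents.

[0,5] S   <
  [0,1] "idea" : PP\NP
  [1,5] S\(PP\NP)   >
    [1,2] "saw" : (S\(PP\NP))/NP
    [2,5] NP   >
      [2,3] NP/(NP\S)   >T
        [2,3] "park" : S
      [3,5] NP\S   <B
        [3,4] "map" : N\S
        [4,5] "today" : NP\N

[0,1] PP\NP  lex  "idea"
[1,2] (S\(PP\NP))/NP  lex  "saw"
[2,3] S  lex  "park"
[2,3] NP/(NP\S)  >T
[3,4] N\S  lex  "map"
[4,5] NP\N  lex  "today"
[3,5] NP\S  <B  k=4
[2,5] NP  >  k=3
[1,5] S\(PP\NP)  >  k=2
[0,5] S  <  k=1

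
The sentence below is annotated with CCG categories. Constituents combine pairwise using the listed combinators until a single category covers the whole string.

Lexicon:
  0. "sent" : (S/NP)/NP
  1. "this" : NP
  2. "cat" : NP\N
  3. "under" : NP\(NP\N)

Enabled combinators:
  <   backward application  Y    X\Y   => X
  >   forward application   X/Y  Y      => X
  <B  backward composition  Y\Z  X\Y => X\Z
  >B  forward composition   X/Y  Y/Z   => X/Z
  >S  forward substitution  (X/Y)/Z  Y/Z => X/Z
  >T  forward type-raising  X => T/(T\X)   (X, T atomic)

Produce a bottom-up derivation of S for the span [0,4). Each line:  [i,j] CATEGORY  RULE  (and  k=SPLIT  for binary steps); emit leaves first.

[0,1] (S/NP)/NP  lex  "sent"
[1,2] NP  lex  "this"
[0,2] S/NP  >  k=1
[2,3] NP\N  lex  "cat"
[3,4] NP\(NP\N)  lex  "under"
[2,4] NP  <  k=3
[0,4] S  >  k=2

[0,4] S   >
  [0,2] S/NP   >
    [0,1] "sent" : (S/NP)/NP
    [1,2] "this" : NP
  [2,4] NP   <
    [2,3] "cat" : NP\N
    [3,4] "under" : NP\(NP\N)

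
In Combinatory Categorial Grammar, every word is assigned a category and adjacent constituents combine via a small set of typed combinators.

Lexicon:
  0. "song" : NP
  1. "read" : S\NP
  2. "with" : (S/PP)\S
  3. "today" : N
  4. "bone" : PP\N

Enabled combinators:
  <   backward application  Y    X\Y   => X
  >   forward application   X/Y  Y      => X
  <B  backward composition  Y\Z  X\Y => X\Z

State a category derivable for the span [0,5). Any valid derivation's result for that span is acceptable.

S

[0,5] S   >
  [0,3] S/PP   <
    [0,2] S   <
      [0,1] "song" : NP
      [1,2] "read" : S\NP
    [2,3] "with" : (S/PP)\S
  [3,5] PP   <
    [3,4] "today" : N
    [4,5] "bone" : PP\N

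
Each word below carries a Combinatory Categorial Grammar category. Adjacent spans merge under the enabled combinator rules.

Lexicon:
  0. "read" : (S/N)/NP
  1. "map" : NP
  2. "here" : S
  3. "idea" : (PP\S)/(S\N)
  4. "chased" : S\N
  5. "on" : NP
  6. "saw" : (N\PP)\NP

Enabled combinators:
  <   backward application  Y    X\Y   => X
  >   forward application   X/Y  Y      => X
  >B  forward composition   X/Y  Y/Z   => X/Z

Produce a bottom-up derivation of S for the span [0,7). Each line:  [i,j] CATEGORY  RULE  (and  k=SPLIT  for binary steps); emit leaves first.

[0,1] (S/N)/NP  lex  "read"
[1,2] NP  lex  "map"
[0,2] S/N  >  k=1
[2,3] S  lex  "here"
[3,4] (PP\S)/(S\N)  lex  "idea"
[4,5] S\N  lex  "chased"
[3,5] PP\S  >  k=4
[2,5] PP  <  k=3
[5,6] NP  lex  "on"
[6,7] (N\PP)\NP  lex  "saw"
[5,7] N\PP  <  k=6
[2,7] N  <  k=5
[0,7] S  >  k=2

[0,7] S   >
  [0,2] S/N   >
    [0,1] "read" : (S/N)/NP
    [1,2] "map" : NP
  [2,7] N   <
    [2,5] PP   <
      [2,3] "here" : S
      [3,5] PP\S   >
        [3,4] "idea" : (PP\S)/(S\N)
        [4,5] "chased" : S\N
    [5,7] N\PP   <
      [5,6] "on" : NP
      [6,7] "saw" : (N\PP)\NP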